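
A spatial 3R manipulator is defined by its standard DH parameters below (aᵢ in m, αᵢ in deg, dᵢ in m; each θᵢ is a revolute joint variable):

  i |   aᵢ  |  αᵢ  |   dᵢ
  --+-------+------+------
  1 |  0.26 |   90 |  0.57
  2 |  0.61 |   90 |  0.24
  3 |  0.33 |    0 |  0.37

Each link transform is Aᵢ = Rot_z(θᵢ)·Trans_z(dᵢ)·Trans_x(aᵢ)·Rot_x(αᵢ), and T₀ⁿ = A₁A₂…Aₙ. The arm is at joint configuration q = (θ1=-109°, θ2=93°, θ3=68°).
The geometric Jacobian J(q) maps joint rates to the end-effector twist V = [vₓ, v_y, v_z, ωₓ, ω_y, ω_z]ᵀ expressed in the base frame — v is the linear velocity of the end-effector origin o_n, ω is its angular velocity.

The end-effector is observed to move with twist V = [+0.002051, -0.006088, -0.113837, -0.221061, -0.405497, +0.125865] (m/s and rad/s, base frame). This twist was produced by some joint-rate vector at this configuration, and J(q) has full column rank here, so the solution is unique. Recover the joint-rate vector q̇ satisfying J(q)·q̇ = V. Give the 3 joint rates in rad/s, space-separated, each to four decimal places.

o_n = [-0.7087, -0.3811, 1.3220]
J₁: ẑ×o_n = [0.3811, -0.7087, 0.0000], ω = ẑ
J2: z=[-0.9455, 0.3256, 0.0000] o=[-0.0846, -0.2458, 0.5700] → [0.2448, 0.7110, 0.3311, -0.9455, 0.3256, 0.0000]
J3: z=[-0.3251, -0.9442, 0.0523] o=[-0.3012, -0.1375, 1.1792] → [-0.1221, 0.0251, -0.3056, -0.3251, -0.9442, 0.0523]
q̇ = J⁺·V = [0.1020, 0.0770, 0.4560]

0.1020 0.0770 0.4560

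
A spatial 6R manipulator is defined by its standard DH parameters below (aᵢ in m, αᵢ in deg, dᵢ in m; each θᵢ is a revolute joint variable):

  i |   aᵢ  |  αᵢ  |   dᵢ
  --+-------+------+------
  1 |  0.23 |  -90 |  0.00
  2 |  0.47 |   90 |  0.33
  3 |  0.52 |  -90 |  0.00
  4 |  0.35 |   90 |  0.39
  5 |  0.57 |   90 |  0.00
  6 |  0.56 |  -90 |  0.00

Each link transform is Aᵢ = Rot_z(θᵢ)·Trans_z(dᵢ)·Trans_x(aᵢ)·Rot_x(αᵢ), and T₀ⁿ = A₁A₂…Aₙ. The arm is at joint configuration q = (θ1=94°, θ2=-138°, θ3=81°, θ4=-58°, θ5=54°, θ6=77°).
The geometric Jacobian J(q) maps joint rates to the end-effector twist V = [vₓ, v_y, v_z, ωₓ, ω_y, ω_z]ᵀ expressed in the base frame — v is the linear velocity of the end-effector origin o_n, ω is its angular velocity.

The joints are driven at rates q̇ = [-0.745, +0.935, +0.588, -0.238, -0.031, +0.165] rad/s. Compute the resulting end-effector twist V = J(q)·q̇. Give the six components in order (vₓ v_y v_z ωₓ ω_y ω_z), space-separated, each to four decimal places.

0.7021 0.0993 0.1232 -0.9261 -0.7819 -1.0223

o_n = [-0.9239, -0.1622, -0.9605]
J₁: ẑ×o_n = [0.1622, -0.9239, 0.0000], ω = ẑ
J2: z=[-0.9976, -0.0698, 0.0000] o=[-0.0160, 0.2294, 0.0000] → [0.0670, -0.9582, 0.3274, -0.9976, -0.0698, 0.0000]
J3: z=[0.0467, -0.6675, -0.7431] o=[-0.3209, -0.1420, 0.3145] → [0.8361, 0.5076, -0.4035, 0.0467, -0.6675, -0.7431]
J4: z=[-0.2073, 0.7213, -0.6609] o=[-0.8290, -0.2381, 0.3689] → [-0.9088, -0.2128, 0.0527, -0.2073, 0.7213, -0.6609]
J5: z=[0.8534, -0.1969, -0.4826] o=[-1.0772, -0.1892, -0.0900] → [0.1845, 0.6690, 0.0533, 0.8534, -0.1969, -0.4826]
J6: z=[-0.2651, -0.9612, -0.0765] o=[-1.3330, -0.0791, -0.5873] → [0.3524, -0.1302, 0.4153, -0.2651, -0.9612, -0.0765]
V = J·q̇ = [0.7021, 0.0993, 0.1232, -0.9261, -0.7819, -1.0223]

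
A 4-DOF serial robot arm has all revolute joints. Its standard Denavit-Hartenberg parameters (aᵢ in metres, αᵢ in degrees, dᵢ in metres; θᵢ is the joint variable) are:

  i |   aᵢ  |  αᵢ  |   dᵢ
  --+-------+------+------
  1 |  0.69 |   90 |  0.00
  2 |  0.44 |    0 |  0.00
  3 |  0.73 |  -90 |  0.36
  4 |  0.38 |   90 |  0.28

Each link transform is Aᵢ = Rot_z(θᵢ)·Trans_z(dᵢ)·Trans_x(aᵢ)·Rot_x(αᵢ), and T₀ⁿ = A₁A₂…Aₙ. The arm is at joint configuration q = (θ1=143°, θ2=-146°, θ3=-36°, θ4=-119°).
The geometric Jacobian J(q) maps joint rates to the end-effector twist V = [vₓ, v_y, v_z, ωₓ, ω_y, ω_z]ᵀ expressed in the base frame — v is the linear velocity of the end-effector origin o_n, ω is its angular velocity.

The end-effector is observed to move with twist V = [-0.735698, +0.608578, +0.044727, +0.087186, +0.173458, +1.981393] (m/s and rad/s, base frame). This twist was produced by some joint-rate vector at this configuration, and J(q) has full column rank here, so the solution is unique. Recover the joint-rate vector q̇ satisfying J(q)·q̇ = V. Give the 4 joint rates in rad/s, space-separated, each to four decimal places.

0.9860 -0.4450 0.6360 -0.9960

o_n = [0.6003, 0.4145, -0.5068]
J₁: ẑ×o_n = [-0.4145, 0.6003, 0.0000], ω = ẑ
J2: z=[0.6018, 0.7986, 0.0000] o=[-0.5511, 0.4153, 0.0000] → [-0.4048, 0.3050, -0.9200, 0.6018, 0.7986, 0.0000]
J3: z=[0.6018, 0.7986, 0.0000] o=[-0.2597, 0.1957, -0.2460] → [-0.2083, 0.1569, -0.5552, 0.6018, 0.7986, 0.0000]
J4: z=[0.0279, -0.0210, -0.9994] o=[0.5396, 0.0442, -0.2206] → [0.3761, -0.0528, 0.0116, 0.0279, -0.0210, -0.9994]
q̇ = J⁺·V = [0.9860, -0.4450, 0.6360, -0.9960]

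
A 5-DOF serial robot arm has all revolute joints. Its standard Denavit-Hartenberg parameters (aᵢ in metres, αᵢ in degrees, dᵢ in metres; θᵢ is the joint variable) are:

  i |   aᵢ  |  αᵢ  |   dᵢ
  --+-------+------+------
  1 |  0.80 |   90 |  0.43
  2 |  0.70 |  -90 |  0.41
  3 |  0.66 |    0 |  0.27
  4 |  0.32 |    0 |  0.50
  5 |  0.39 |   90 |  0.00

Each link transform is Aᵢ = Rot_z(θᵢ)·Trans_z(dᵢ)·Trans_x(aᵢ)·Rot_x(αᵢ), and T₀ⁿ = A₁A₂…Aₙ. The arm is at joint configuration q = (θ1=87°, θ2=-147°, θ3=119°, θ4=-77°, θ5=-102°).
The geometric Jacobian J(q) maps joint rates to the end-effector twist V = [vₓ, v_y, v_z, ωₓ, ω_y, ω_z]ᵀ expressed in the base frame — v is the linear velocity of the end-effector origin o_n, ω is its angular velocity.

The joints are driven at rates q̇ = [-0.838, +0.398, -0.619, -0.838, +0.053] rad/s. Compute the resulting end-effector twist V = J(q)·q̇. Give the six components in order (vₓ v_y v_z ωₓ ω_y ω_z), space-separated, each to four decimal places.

o_n = [-0.0154, 0.5392, -0.6585]
J₁: ẑ×o_n = [-0.5392, -0.0154, 0.0000], ω = ẑ
J2: z=[0.9986, -0.0523, 0.0000] o=[0.0419, 0.7989, 0.4300] → [0.0570, 1.0870, -0.2623, 0.9986, -0.0523, 0.0000]
J3: z=[0.0285, 0.5439, -0.8387] o=[0.4206, 0.1912, 0.0488] → [-0.0928, 0.3858, 0.2471, 0.0285, 0.5439, -0.8387]
J4: z=[0.0285, 0.5439, -0.8387] o=[-0.1341, 0.6362, -0.0034] → [-0.4376, -0.0809, -0.0673, 0.0285, 0.5439, -0.8387]
J5: z=[0.0285, 0.5439, -0.8387] o=[-0.3441, 0.7202, -0.5523] → [-0.2096, -0.2727, -0.1840, 0.0285, 0.5439, -0.8387]
V = J·q̇ = [0.8876, 0.2601, -0.2107, 0.3574, -0.7845, 0.3395]

0.8876 0.2601 -0.2107 0.3574 -0.7845 0.3395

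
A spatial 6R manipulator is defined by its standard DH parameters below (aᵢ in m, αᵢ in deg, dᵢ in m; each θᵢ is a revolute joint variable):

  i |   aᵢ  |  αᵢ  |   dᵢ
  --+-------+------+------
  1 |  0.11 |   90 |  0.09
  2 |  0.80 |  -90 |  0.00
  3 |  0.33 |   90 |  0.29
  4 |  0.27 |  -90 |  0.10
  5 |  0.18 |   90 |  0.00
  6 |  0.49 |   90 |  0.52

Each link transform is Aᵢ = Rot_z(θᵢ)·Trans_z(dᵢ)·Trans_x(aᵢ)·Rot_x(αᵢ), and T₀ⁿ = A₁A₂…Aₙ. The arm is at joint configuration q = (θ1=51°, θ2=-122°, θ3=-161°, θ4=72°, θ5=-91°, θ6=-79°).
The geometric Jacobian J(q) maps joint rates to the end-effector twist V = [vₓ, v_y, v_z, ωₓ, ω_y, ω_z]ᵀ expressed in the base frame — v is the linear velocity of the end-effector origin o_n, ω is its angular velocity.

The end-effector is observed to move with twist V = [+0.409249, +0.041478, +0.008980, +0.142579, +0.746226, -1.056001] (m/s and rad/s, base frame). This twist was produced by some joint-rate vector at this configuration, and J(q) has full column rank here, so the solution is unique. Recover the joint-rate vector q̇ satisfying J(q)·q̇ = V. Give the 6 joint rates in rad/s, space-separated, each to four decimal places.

o_n = [-0.0768, 0.0860, 0.1339]
J₁: ẑ×o_n = [-0.0860, -0.0768, 0.0000], ω = ẑ
J2: z=[0.7771, -0.6293, 0.0000] o=[0.0692, 0.0855, 0.0900] → [-0.0276, -0.0341, -0.0915, 0.7771, -0.6293, 0.0000]
J3: z=[0.5337, 0.6591, -0.5299] o=[-0.1976, -0.2440, -0.5884] → [0.6509, -0.4495, 0.0965, 0.5337, 0.6591, -0.5299]
J4: z=[-0.6262, 0.7291, 0.2761] o=[0.1448, 0.0080, -0.4775] → [0.4243, 0.3217, 0.1127, -0.6262, 0.7291, 0.2761]
J5: z=[-0.3756, 0.0282, -0.9264] o=[0.2666, 0.2656, -0.5191] → [-0.1480, 0.5633, 0.0771, -0.3756, 0.0282, -0.9264]
J6: z=[-0.6722, -0.6964, 0.2513] o=[0.1517, 0.3947, -0.4686] → [-0.3420, 0.3475, 0.0483, -0.6722, -0.6964, 0.2513]
q̇ = J⁺·V = [-0.9150, -0.0370, -0.0950, 0.3680, 0.1160, -0.7380]

-0.9150 -0.0370 -0.0950 0.3680 0.1160 -0.7380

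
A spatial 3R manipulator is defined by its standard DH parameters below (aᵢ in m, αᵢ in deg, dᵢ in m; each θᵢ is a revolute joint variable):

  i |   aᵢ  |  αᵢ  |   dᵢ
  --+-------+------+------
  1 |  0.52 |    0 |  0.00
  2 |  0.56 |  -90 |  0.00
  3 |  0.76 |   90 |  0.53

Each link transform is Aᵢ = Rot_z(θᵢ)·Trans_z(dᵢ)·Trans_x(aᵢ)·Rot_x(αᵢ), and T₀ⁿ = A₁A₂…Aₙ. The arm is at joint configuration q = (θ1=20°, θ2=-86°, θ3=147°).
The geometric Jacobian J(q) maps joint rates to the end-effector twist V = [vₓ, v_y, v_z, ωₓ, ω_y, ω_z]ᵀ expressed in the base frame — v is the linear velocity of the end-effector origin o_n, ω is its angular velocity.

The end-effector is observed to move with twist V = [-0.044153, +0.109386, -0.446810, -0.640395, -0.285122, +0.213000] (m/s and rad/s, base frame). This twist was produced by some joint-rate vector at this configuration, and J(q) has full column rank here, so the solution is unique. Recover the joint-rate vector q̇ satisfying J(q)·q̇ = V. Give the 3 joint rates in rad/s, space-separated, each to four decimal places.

0.5690 -0.3560 -0.7010

o_n = [0.9413, 0.4641, -0.4139]
J₁: ẑ×o_n = [-0.4641, 0.9413, 0.0000], ω = ẑ
J2: z=[0.0000, 0.0000, 1.0000] o=[0.4886, 0.1779, 0.0000] → [-0.2863, 0.4527, 0.0000, 0.0000, 0.0000, 1.0000]
J3: z=[0.9135, 0.4067, 0.0000] o=[0.7164, -0.3337, 0.0000] → [-0.1684, 0.3781, 0.6374, 0.9135, 0.4067, 0.0000]
q̇ = J⁺·V = [0.5690, -0.3560, -0.7010]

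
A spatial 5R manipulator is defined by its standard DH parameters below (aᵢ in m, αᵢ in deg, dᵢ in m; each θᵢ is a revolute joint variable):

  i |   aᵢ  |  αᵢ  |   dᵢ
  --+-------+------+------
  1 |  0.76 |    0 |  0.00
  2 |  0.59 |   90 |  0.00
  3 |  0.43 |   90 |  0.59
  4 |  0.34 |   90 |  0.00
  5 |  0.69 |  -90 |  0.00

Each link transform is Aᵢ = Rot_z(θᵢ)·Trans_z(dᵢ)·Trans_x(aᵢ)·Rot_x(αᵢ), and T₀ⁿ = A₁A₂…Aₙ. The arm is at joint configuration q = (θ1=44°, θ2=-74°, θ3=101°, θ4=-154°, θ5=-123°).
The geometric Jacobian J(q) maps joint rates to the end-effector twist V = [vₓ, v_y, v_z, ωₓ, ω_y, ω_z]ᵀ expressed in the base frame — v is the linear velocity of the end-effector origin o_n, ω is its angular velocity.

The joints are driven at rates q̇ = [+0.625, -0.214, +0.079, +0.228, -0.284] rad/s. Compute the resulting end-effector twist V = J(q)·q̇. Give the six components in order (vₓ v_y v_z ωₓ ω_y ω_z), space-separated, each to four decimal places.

-0.1242 0.0998 0.1100 0.2614 0.0526 0.5767

o_n = [0.1865, 0.0365, 0.3433]
J₁: ẑ×o_n = [-0.0365, 0.1865, 0.0000], ω = ẑ
J2: z=[0.0000, 0.0000, 1.0000] o=[0.5467, 0.5279, 0.0000] → [0.4914, -0.3602, 0.0000, 0.0000, 0.0000, 1.0000]
J3: z=[-0.5000, -0.8660, 0.0000] o=[1.0577, 0.2329, 0.0000] → [-0.2973, 0.1716, -0.6562, -0.5000, -0.8660, 0.0000]
J4: z=[0.8501, -0.4908, 0.1908] o=[0.6916, -0.2370, 0.4221] → [-0.0135, -0.0294, -0.0154, 0.8501, -0.4908, 0.1908]
J5: z=[-0.3770, -0.8202, -0.4303] o=[0.8166, -0.1371, 0.1221] → [-0.1067, 0.3545, -0.5823, -0.3770, -0.8202, -0.4303]
V = J·q̇ = [-0.1242, 0.0998, 0.1100, 0.2614, 0.0526, 0.5767]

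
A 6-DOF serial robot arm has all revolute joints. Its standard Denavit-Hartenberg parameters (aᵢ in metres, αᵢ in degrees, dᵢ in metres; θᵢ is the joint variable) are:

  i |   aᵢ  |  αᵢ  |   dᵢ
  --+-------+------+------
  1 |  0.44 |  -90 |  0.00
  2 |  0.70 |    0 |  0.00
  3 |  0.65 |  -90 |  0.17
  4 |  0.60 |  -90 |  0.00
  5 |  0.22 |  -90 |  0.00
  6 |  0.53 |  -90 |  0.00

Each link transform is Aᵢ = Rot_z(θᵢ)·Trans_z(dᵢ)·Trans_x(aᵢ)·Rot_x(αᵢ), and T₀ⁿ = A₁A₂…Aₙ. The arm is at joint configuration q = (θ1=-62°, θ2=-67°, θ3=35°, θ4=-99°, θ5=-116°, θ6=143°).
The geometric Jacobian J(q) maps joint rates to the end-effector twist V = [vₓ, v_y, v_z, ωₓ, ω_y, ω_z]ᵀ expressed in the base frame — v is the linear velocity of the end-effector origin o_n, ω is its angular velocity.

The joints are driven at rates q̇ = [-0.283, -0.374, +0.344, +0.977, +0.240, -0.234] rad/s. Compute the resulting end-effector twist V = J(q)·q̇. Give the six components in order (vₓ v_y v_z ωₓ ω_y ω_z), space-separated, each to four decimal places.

0.2940 -0.3549 0.3475 0.1483 -0.7052 -0.8815

o_n = [1.0870, -0.3387, 0.9197]
J₁: ẑ×o_n = [0.3387, 1.0870, -0.0000], ω = ẑ
J2: z=[0.8829, 0.4695, 0.0000] o=[0.2066, -0.3885, 0.0000] → [0.4318, -0.8120, -0.3693, 0.8829, 0.4695, 0.0000]
J3: z=[0.8829, 0.4695, 0.0000] o=[0.3350, -0.6300, 0.6444] → [0.1293, -0.2431, -0.0958, 0.8829, 0.4695, 0.0000]
J4: z=[0.2488, -0.4679, -0.8480] o=[0.7439, -1.0369, 0.9888] → [0.6245, -0.2738, 0.3342, 0.2488, -0.4679, -0.8480]
J5: z=[0.5314, -0.6661, 0.5234] o=[1.2297, -0.6884, 0.9391] → [-0.1701, -0.0644, 0.0907, 0.5314, -0.6661, 0.5234]
J6: z=[0.8369, 0.3169, -0.4463] o=[1.2008, -0.8369, 0.7794] → [0.2668, -0.0666, 0.4531, 0.8369, 0.3169, -0.4463]
V = J·q̇ = [0.2940, -0.3549, 0.3475, 0.1483, -0.7052, -0.8815]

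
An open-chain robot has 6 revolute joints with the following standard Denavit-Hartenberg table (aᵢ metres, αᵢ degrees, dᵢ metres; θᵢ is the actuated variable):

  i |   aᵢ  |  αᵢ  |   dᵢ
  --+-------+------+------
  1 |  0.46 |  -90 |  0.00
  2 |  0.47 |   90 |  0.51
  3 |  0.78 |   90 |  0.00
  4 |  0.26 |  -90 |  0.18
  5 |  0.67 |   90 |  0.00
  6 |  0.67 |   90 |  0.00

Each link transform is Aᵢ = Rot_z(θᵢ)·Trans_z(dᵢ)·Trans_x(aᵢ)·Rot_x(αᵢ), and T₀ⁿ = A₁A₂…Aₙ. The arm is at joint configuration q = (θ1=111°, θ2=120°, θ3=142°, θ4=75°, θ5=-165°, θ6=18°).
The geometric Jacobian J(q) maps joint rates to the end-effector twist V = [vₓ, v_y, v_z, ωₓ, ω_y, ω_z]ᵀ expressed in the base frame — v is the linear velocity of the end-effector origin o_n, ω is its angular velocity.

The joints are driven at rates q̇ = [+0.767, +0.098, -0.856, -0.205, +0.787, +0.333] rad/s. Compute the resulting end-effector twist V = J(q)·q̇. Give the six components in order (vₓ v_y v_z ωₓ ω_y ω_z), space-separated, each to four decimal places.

o_n = [-0.8264, -0.9606, -0.0072]
J₁: ẑ×o_n = [0.9606, -0.8264, 0.0000], ω = ẑ
J2: z=[-0.9336, -0.3584, 0.0000] o=[-0.1648, 0.4294, 0.0000] → [0.0026, -0.0067, 1.0606, -0.9336, -0.3584, 0.0000]
J3: z=[-0.3104, 0.8085, -0.5000] o=[-0.5568, 0.0273, -0.4070] → [-0.1707, 0.2589, 0.5246, -0.3104, 0.8085, -0.5000]
J4: z=[-0.6254, -0.5698, -0.5332] o=[-1.1152, 0.1421, 0.1253] → [-0.5124, -0.2368, 0.8541, -0.6254, -0.5698, -0.5332]
J5: z=[0.6112, 0.0671, -0.7886] o=[-1.3539, 0.2525, -0.0504] → [-0.9537, -0.4423, -0.7769, 0.6112, 0.0671, -0.7886]
J6: z=[0.7296, 0.3384, 0.5943] o=[-1.1484, -0.3764, 0.0554] → [0.3260, 0.2371, -0.5352, 0.7296, 0.3384, 0.5943]
V = J·q̇ = [0.3461, -1.0768, -1.3098, 1.0264, -0.4449, 0.8816]

0.3461 -1.0768 -1.3098 1.0264 -0.4449 0.8816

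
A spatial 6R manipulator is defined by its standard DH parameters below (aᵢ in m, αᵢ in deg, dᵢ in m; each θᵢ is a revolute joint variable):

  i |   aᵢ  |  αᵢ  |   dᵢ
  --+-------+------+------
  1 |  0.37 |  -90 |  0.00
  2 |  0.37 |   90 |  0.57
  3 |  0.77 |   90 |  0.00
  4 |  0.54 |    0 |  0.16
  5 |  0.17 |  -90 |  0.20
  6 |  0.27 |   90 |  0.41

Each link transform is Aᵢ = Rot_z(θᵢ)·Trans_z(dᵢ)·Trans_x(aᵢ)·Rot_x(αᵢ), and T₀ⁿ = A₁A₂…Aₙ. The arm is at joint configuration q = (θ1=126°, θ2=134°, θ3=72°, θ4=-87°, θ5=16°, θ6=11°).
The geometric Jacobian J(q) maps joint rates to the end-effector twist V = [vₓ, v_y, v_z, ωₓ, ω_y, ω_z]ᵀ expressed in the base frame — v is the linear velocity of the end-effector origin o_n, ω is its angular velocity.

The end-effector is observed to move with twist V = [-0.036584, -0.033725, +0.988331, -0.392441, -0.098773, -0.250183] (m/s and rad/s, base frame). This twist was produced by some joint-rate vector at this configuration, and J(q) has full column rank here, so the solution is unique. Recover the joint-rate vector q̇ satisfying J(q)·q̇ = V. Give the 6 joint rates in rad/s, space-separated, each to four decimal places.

0.2030 0.5230 0.4480 -0.2590 0.5150 -0.0760

o_n = [-0.8391, -1.8007, -0.2047]
J₁: ẑ×o_n = [1.8007, -0.8391, 0.0000], ω = ẑ
J2: z=[-0.8090, -0.5878, 0.0000] o=[-0.2175, 0.2993, 0.0000] → [0.1203, -0.1656, 1.3336, -0.8090, -0.5878, 0.0000]
J3: z=[-0.4228, 0.5820, -0.6947] o=[-0.5275, -0.2436, -0.2662] → [-1.0458, 0.2424, 0.8397, -0.4228, 0.5820, -0.6947]
J4: z=[0.6383, -0.3528, -0.6841] o=[-1.0228, -0.8078, -0.4373] → [-0.7614, -0.2742, -0.5689, 0.6383, -0.3528, -0.6841]
J5: z=[0.6383, -0.3528, -0.6841] o=[-0.7109, -1.1988, -0.1785] → [-0.4025, 0.1044, -0.4294, 0.6383, -0.3528, -0.6841]
J6: z=[-0.7459, -0.5033, -0.4363] o=[-0.5509, -1.4035, -0.2159] → [-0.1790, 0.1342, 0.1512, -0.7459, -0.5033, -0.4363]
q̇ = J⁺·V = [0.2030, 0.5230, 0.4480, -0.2590, 0.5150, -0.0760]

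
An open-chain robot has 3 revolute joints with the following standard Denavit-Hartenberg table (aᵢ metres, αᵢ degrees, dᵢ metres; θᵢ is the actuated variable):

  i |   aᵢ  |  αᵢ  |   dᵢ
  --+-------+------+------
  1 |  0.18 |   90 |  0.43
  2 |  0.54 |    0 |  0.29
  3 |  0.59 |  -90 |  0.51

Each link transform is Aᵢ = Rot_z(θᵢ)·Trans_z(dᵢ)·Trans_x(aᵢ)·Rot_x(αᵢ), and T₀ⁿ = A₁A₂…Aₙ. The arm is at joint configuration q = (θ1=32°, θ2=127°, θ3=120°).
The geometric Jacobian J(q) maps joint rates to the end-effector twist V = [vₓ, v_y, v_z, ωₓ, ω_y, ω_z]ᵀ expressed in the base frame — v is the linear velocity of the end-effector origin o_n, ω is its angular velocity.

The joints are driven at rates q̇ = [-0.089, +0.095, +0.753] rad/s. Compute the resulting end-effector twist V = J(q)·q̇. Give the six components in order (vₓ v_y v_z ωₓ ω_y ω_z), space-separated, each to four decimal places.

o_n = [0.1055, -0.8774, 0.3182]
J₁: ẑ×o_n = [0.8774, 0.1055, -0.0000], ω = ẑ
J2: z=[0.5299, -0.8480, 0.0000] o=[0.1526, 0.0954, 0.4300] → [0.0948, 0.0593, -0.5555, 0.5299, -0.8480, 0.0000]
J3: z=[0.5299, -0.8480, 0.0000] o=[0.0307, -0.3228, 0.8613] → [0.4606, 0.2878, -0.2305, 0.5299, -0.8480, 0.0000]
V = J·q̇ = [0.2777, 0.2130, -0.2264, 0.4494, -0.7191, -0.0890]

0.2777 0.2130 -0.2264 0.4494 -0.7191 -0.0890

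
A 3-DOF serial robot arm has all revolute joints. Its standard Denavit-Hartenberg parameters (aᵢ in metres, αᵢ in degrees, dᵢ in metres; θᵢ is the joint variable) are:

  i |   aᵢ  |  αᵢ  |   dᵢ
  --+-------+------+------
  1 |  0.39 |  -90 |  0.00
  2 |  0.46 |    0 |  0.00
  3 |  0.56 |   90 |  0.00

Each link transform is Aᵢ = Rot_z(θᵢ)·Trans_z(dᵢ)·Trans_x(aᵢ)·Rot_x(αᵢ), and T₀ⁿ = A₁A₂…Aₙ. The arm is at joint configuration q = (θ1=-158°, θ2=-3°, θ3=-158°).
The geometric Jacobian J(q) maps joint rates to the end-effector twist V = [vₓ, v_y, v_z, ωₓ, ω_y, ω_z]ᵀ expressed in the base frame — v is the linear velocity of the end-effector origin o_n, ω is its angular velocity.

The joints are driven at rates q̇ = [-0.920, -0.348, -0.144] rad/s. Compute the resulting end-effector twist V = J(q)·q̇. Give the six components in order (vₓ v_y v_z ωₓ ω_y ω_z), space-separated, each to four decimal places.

-0.0193 0.3096 -0.1006 -0.1843 0.4562 -0.9200

o_n = [-0.2966, -0.1198, 0.2064]
J₁: ẑ×o_n = [0.1198, -0.2966, 0.0000], ω = ẑ
J2: z=[0.3746, -0.9272, 0.0000] o=[-0.3616, -0.1461, 0.0000] → [-0.1914, -0.0773, 0.0701, 0.3746, -0.9272, 0.0000]
J3: z=[0.3746, -0.9272, 0.0000] o=[-0.7875, -0.3182, 0.0241] → [-0.1690, -0.0683, 0.5295, 0.3746, -0.9272, 0.0000]
V = J·q̇ = [-0.0193, 0.3096, -0.1006, -0.1843, 0.4562, -0.9200]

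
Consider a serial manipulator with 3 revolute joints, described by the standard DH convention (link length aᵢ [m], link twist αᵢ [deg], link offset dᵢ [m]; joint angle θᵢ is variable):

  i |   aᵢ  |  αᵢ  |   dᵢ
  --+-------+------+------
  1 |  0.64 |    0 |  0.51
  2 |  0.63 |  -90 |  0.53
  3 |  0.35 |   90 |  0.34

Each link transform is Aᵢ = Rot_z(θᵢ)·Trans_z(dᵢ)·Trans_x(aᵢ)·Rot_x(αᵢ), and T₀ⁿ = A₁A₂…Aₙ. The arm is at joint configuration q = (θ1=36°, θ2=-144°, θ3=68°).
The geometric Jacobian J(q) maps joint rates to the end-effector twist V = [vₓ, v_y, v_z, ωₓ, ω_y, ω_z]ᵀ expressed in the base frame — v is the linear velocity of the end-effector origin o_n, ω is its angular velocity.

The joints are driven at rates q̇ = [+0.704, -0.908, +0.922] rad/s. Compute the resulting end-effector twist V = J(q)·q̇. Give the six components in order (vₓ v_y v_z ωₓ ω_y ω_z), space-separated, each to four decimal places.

o_n = [0.6059, -0.4527, 0.7155]
J₁: ẑ×o_n = [0.4527, 0.6059, -0.0000], ω = ẑ
J2: z=[0.0000, 0.0000, 1.0000] o=[0.5178, 0.3762, 0.5100] → [0.8289, 0.0882, -0.0000, 0.0000, 0.0000, 1.0000]
J3: z=[0.9511, -0.3090, 0.0000] o=[0.3231, -0.2230, 1.0400] → [0.1003, 0.3086, -0.1311, 0.9511, -0.3090, 0.0000]
V = J·q̇ = [-0.3415, 0.6311, -0.1209, 0.8769, -0.2849, -0.2040]

-0.3415 0.6311 -0.1209 0.8769 -0.2849 -0.2040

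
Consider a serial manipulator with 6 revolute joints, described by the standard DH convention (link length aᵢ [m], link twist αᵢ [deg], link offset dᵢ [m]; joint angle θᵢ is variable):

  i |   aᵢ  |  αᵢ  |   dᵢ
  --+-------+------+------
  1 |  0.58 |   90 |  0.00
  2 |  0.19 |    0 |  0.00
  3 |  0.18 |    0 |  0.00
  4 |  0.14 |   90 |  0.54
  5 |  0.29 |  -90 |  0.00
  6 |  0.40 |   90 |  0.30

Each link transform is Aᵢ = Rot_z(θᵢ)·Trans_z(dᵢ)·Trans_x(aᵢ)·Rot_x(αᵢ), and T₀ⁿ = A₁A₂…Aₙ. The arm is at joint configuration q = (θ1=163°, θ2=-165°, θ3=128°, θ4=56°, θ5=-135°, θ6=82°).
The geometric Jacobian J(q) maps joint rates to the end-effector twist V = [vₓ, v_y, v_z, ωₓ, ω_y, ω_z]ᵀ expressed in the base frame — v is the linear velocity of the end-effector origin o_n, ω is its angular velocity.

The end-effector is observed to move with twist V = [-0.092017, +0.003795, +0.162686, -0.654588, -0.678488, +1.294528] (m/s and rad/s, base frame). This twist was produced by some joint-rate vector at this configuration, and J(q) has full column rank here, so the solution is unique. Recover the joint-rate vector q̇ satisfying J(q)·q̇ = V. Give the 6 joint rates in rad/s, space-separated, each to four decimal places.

0.5730 -0.5920 0.5870 -0.1960 -0.5430 0.9040

o_n = [-0.4663, 0.2298, 0.2521]
J₁: ẑ×o_n = [-0.2298, -0.4663, 0.0000], ω = ẑ
J2: z=[0.2924, 0.9563, 0.0000] o=[-0.5547, 0.1696, 0.0000] → [0.2411, -0.0737, -0.0669, 0.2924, 0.9563, 0.0000]
J3: z=[0.2924, 0.9563, 0.0000] o=[-0.3792, 0.1159, -0.0492] → [0.2881, -0.0881, 0.1166, 0.2924, 0.9563, 0.0000]
J4: z=[0.2924, 0.9563, 0.0000] o=[-0.5166, 0.1579, -0.1575] → [0.3917, -0.1198, -0.0271, 0.2924, 0.9563, 0.0000]
J5: z=[-0.3113, 0.0952, -0.9455] o=[-0.4853, 0.7131, -0.1119] → [-0.4223, 0.0953, 0.1486, -0.3113, 0.0952, -0.9455]
J6: z=[-0.8461, -0.4807, 0.2302] o=[-0.3599, 0.4603, -0.1787] → [-0.1540, 0.3400, 0.1438, -0.8461, -0.4807, 0.2302]
q̇ = J⁺·V = [0.5730, -0.5920, 0.5870, -0.1960, -0.5430, 0.9040]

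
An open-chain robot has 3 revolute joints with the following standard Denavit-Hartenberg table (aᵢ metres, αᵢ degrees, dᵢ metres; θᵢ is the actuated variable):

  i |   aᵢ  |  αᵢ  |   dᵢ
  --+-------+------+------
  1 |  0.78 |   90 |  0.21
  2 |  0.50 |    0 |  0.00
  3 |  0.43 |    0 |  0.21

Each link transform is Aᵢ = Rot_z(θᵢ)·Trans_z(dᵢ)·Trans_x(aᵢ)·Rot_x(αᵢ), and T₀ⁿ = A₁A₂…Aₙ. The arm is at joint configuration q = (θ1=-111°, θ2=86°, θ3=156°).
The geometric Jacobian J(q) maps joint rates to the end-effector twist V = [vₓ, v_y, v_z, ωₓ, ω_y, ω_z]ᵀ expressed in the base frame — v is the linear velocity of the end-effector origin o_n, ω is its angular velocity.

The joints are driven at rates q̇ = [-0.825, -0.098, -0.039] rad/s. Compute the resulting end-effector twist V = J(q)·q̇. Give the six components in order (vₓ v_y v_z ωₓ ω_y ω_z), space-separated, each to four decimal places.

-0.4089 0.3459 0.0242 0.1279 -0.0491 -0.8250

o_n = [-0.4157, -0.4970, 0.3291]
J₁: ẑ×o_n = [0.4970, -0.4157, 0.0000], ω = ẑ
J2: z=[-0.9336, 0.3584, 0.0000] o=[-0.2795, -0.7282, 0.2100] → [0.0427, 0.1112, -0.1670, -0.9336, 0.3584, 0.0000]
J3: z=[-0.9336, 0.3584, 0.0000] o=[-0.2920, -0.7608, 0.7088] → [-0.1361, -0.3545, -0.2019, -0.9336, 0.3584, 0.0000]
V = J·q̇ = [-0.4089, 0.3459, 0.0242, 0.1279, -0.0491, -0.8250]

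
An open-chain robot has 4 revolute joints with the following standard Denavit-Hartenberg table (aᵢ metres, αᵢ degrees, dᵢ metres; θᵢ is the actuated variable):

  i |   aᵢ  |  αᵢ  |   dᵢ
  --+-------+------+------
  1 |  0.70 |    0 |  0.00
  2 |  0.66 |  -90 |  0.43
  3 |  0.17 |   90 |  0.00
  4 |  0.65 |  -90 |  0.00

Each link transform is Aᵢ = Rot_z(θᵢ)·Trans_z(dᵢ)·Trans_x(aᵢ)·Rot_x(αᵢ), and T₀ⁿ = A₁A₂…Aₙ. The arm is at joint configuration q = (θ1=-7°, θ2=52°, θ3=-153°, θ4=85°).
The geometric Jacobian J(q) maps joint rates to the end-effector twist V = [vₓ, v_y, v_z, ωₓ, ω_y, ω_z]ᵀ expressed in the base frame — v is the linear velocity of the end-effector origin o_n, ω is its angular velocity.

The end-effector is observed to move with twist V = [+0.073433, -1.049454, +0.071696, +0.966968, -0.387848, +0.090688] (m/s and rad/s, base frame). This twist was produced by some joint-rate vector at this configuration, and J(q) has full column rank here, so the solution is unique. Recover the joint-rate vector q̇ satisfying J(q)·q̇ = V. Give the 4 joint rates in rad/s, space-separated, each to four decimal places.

-0.9660 0.2530 -0.9580 -0.9020

o_n = [0.5608, 0.6965, 0.5329]
J₁: ẑ×o_n = [-0.6965, 0.5608, 0.0000], ω = ẑ
J2: z=[0.0000, 0.0000, 1.0000] o=[0.6948, -0.0853, 0.0000] → [-0.7818, -0.1340, 0.0000, 0.0000, 0.0000, 1.0000]
J3: z=[-0.7071, 0.7071, 0.0000] o=[1.1615, 0.3814, 0.4300] → [0.0728, 0.0728, 0.2019, -0.7071, 0.7071, 0.0000]
J4: z=[-0.3210, -0.3210, -0.8910] o=[1.0544, 0.2743, 0.5072] → [0.3679, 0.4480, -0.2940, -0.3210, -0.3210, -0.8910]
q̇ = J⁺·V = [-0.9660, 0.2530, -0.9580, -0.9020]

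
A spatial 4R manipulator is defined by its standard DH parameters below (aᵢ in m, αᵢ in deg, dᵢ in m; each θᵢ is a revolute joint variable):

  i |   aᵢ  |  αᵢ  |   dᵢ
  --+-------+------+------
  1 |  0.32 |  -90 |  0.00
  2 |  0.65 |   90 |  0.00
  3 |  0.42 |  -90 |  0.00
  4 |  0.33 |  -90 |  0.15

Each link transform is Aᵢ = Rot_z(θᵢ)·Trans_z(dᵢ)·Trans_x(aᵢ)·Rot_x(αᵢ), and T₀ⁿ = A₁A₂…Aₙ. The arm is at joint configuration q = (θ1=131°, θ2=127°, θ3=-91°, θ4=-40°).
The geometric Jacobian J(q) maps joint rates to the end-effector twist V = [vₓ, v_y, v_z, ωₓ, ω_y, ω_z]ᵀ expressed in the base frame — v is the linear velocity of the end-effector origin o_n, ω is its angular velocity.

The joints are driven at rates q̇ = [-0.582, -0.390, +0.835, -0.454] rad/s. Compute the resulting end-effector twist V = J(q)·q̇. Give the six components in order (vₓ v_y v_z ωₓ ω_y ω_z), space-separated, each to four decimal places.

o_n = [0.4998, 0.4544, -0.7572]
J₁: ẑ×o_n = [-0.4544, 0.4998, 0.0000], ω = ẑ
J2: z=[-0.7547, -0.6561, 0.0000] o=[-0.2099, 0.2415, 0.0000] → [0.4967, -0.5714, 0.3050, -0.7547, -0.6561, 0.0000]
J3: z=[-0.5240, 0.6027, -0.6018] o=[0.0467, -0.0537, -0.5191] → [0.1623, -0.3974, -0.5393, -0.5240, 0.6027, -0.6018]
J4: z=[0.4079, -0.4427, -0.7985] o=[0.3607, 0.2251, -0.5133] → [0.2911, -0.0115, 0.1551, 0.4079, -0.4427, -0.7985]
V = J·q̇ = [0.0741, -0.3946, -0.6397, -0.3284, 0.9601, -0.7220]

0.0741 -0.3946 -0.6397 -0.3284 0.9601 -0.7220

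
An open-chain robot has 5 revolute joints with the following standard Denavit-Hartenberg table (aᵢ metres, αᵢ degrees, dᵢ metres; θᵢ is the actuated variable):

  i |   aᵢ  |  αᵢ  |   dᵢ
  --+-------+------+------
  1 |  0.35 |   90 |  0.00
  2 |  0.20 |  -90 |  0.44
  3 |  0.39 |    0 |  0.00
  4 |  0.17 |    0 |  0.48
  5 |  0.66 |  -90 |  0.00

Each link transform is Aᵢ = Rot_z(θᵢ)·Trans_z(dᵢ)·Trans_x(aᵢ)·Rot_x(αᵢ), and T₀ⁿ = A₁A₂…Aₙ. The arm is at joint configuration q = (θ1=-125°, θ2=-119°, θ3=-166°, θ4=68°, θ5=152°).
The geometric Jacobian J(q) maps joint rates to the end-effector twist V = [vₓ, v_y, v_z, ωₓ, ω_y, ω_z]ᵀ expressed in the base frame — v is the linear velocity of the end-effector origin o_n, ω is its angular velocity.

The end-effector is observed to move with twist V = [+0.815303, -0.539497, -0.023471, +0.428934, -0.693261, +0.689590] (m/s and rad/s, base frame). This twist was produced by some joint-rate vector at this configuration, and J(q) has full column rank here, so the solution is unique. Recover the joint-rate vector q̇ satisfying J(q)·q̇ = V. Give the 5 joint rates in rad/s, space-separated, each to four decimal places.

o_n = [-0.5281, -0.4600, -0.3953]
J₁: ẑ×o_n = [0.4600, -0.5281, 0.0000], ω = ẑ
J2: z=[-0.8192, 0.5736, 0.0000] o=[-0.2008, -0.2867, 0.0000] → [-0.2267, -0.3238, 0.3297, -0.8192, 0.5736, 0.0000]
J3: z=[-0.5017, -0.7164, -0.4848] o=[-0.5056, 0.0451, -0.1749] → [-0.0870, -0.0996, 0.2372, -0.5017, -0.7164, -0.4848]
J4: z=[-0.5017, -0.7164, -0.4848] o=[-0.6881, -0.0511, 0.1560] → [0.1967, -0.3541, 0.3198, -0.5017, -0.7164, -0.4848]
J5: z=[-0.5017, -0.7164, -0.4848] o=[-1.0734, -0.3078, -0.0560] → [0.1693, -0.4346, 0.4670, -0.5017, -0.7164, -0.4848]
q̇ = J⁺·V = [0.8680, -0.7490, -0.6470, 0.6590, 0.3560]

0.8680 -0.7490 -0.6470 0.6590 0.3560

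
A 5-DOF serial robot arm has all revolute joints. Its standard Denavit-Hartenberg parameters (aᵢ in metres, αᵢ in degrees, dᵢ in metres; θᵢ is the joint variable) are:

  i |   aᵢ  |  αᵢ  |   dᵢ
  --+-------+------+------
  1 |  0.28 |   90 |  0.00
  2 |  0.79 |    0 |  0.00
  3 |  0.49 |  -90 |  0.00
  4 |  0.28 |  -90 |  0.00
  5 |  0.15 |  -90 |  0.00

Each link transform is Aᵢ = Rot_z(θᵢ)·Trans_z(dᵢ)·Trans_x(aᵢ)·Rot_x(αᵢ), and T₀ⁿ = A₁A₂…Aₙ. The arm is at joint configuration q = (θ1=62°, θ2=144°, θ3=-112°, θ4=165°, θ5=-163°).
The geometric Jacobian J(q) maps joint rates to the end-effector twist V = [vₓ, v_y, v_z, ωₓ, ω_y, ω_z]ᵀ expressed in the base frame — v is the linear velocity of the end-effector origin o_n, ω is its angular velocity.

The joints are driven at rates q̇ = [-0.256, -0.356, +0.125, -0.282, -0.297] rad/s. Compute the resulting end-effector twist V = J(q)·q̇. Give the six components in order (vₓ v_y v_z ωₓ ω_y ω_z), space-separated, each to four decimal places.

0.0784 0.2624 0.1386 -0.3565 0.4326 -0.4544

o_n = [-0.0681, -0.0529, 0.6913]
J₁: ẑ×o_n = [0.0529, -0.0681, 0.0000], ω = ẑ
J2: z=[0.8829, -0.4695, 0.0000] o=[0.1315, 0.2472, 0.0000] → [-0.3245, -0.6104, -0.3587, 0.8829, -0.4695, 0.0000]
J3: z=[0.8829, -0.4695, 0.0000] o=[-0.1686, -0.3171, 0.4644] → [-0.1065, -0.2004, 0.2804, 0.8829, -0.4695, 0.0000]
J4: z=[-0.2488, -0.4679, 0.8480] o=[0.0265, 0.0498, 0.7240] → [0.1024, -0.0884, -0.0187, -0.2488, -0.4679, 0.8480]
J5: z=[0.7498, -0.6473, -0.1372] o=[-0.1452, -0.1187, 0.5807] → [-0.0626, -0.0935, 0.0992, 0.7498, -0.6473, -0.1372]
V = J·q̇ = [0.0784, 0.2624, 0.1386, -0.3565, 0.4326, -0.4544]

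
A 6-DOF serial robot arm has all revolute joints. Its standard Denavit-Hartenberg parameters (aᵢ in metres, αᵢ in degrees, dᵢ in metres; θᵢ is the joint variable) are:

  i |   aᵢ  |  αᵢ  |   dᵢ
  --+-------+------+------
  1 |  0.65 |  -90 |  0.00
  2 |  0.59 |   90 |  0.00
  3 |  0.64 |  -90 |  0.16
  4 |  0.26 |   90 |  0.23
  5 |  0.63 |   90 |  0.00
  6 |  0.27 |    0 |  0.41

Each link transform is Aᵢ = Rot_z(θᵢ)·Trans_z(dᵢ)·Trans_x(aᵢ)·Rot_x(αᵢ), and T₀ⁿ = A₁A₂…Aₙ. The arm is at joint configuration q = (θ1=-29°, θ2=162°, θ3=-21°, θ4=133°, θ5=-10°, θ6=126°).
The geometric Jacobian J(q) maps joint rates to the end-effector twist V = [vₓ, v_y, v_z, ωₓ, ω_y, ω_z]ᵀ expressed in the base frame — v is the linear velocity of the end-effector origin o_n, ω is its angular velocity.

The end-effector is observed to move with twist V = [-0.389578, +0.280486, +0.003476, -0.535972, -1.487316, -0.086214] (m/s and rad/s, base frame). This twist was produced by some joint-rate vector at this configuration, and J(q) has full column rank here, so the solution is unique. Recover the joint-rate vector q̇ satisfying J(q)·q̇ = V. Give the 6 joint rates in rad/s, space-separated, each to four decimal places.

o_n = [-0.4247, -0.1827, 0.1874]
J₁: ẑ×o_n = [0.1827, -0.4247, 0.0000], ω = ẑ
J2: z=[0.4848, 0.8746, 0.0000] o=[0.5685, -0.3151, 0.0000] → [0.1639, -0.0909, 0.9329, 0.4848, 0.8746, 0.0000]
J3: z=[0.2703, -0.1498, -0.9511] o=[0.0777, -0.0431, -0.1823] → [-0.1881, 0.3779, -0.1130, 0.2703, -0.1498, -0.9511]
J4: z=[0.1545, 0.9818, -0.1107] o=[-0.4872, 0.0078, -0.5191] → [0.6725, -0.1161, -0.0908, 0.1545, 0.9818, -0.1107]
J5: z=[-0.8793, 0.1878, 0.4376] o=[-0.3346, 0.2414, -0.3126] → [0.2795, 0.4002, 0.3898, -0.8793, 0.1878, 0.4376]
J6: z=[-0.2304, -0.9720, -0.0459] o=[-0.0720, 0.1524, 0.2531] → [0.0485, 0.0010, -0.2656, -0.2304, -0.9720, -0.0459]
q̇ = J⁺·V = [-0.3150, 0.0870, -0.0850, -0.7140, 0.2570, 0.9500]

-0.3150 0.0870 -0.0850 -0.7140 0.2570 0.9500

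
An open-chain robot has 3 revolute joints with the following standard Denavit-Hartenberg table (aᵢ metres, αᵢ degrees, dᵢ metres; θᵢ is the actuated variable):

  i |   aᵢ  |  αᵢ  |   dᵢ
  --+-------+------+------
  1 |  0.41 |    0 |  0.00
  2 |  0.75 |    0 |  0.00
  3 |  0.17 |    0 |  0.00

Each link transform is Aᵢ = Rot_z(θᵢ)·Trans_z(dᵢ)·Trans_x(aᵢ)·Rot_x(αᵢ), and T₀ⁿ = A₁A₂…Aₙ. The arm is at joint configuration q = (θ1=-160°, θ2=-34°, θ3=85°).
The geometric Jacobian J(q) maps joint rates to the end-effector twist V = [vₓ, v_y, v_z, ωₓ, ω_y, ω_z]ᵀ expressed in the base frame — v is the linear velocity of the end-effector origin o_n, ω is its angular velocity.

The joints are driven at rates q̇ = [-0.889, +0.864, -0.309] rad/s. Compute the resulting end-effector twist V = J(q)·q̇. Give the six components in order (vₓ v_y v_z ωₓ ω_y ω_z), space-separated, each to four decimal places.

-0.1738 0.3792 0.0000 0.0000 0.0000 -0.3340

o_n = [-1.1683, -0.1195, 0.0000]
J₁: ẑ×o_n = [0.1195, -1.1683, 0.0000], ω = ẑ
J2: z=[0.0000, 0.0000, 1.0000] o=[-0.3853, -0.1402, 0.0000] → [-0.0207, -0.7831, 0.0000, 0.0000, 0.0000, 1.0000]
J3: z=[0.0000, 0.0000, 1.0000] o=[-1.1130, 0.0412, 0.0000] → [0.1607, -0.0553, 0.0000, 0.0000, 0.0000, 1.0000]
V = J·q̇ = [-0.1738, 0.3792, 0.0000, 0.0000, 0.0000, -0.3340]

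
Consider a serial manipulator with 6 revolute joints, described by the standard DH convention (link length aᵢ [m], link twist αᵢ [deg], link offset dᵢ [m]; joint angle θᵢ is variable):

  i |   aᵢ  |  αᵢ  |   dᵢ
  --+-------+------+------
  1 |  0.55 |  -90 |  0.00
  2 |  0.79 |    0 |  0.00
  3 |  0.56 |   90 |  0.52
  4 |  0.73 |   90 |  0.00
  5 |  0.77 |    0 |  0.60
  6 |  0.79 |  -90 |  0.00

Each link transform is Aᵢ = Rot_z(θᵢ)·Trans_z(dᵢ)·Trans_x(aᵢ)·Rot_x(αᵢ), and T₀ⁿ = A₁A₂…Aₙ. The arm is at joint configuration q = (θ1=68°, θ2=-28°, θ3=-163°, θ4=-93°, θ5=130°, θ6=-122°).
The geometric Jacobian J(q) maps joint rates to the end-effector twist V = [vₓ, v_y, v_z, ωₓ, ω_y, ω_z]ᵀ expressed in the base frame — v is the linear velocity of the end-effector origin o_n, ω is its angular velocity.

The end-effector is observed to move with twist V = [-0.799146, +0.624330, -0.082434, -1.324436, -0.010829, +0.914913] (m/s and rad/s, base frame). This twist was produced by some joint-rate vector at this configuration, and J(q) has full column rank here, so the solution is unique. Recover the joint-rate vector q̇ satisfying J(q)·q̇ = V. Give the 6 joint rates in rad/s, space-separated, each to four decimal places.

o_n = [0.9821, 1.1906, -0.2984]
J₁: ẑ×o_n = [-1.1906, 0.9821, 0.0000], ω = ẑ
J2: z=[-0.9272, 0.3746, 0.0000] o=[0.2060, 0.5100, 0.0000] → [-0.1118, -0.2767, -0.9218, -0.9272, 0.3746, 0.0000]
J3: z=[-0.9272, 0.3746, 0.0000] o=[0.4673, 1.1567, 0.3709] → [-0.2507, -0.6206, -0.2243, -0.9272, 0.3746, 0.0000]
J4: z=[0.0715, 0.1769, -0.9816] o=[-0.2207, 0.8418, 0.2640] → [0.2429, -1.1405, -0.1879, 0.0715, 0.1769, -0.9816]
J5: z=[0.3187, 0.9285, 0.1905] o=[0.4692, 0.6035, 0.2713] → [-0.6409, 0.2793, -0.2891, 0.3187, 0.9285, 0.1905]
J6: z=[0.3187, 0.9285, 0.1905] o=[0.2348, 1.4265, -0.1983] → [-0.0480, 0.1743, -0.7690, 0.3187, 0.9285, 0.1905]
q̇ = J⁺·V = [0.0170, 0.7480, 0.4930, -0.9780, 0.5900, -0.9160]

0.0170 0.7480 0.4930 -0.9780 0.5900 -0.9160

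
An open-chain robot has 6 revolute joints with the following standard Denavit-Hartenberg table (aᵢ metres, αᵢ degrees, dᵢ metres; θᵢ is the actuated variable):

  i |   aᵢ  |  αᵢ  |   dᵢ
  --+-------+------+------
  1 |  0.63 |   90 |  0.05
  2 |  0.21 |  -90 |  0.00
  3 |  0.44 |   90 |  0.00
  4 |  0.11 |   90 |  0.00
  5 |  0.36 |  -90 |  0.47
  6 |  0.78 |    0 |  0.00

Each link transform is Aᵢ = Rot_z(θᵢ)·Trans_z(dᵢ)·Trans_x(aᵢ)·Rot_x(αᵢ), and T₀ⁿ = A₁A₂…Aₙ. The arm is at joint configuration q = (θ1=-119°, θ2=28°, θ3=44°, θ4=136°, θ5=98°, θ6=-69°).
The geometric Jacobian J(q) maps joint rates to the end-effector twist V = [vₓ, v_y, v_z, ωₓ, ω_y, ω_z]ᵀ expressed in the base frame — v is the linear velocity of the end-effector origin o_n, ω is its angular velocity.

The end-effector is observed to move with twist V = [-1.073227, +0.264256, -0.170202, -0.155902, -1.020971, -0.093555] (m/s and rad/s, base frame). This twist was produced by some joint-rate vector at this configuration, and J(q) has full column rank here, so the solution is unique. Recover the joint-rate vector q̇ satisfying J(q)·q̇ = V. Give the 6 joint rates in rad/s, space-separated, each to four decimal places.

-0.3220 -0.4370 0.3880 0.8520 -0.0180 0.9130

o_n = [-0.4059, -1.5940, 1.5536]
J₁: ẑ×o_n = [1.5940, -0.4059, 0.0000], ω = ẑ
J2: z=[-0.8746, 0.4848, 0.0000] o=[-0.3054, -0.5510, 0.0500] → [0.7290, 1.3151, 0.9609, -0.8746, 0.4848, 0.0000]
J3: z=[0.2276, 0.4106, 0.8829] o=[-0.3953, -0.7132, 0.1486] → [1.3546, -0.3291, -0.1961, 0.2276, 0.4106, 0.8829]
J4: z=[-0.9265, -0.1877, 0.3261] o=[-0.2635, -1.1058, 0.2972] → [-0.0766, 1.1176, 0.4256, -0.9265, -0.1877, 0.3261]
J5: z=[0.3719, -0.3245, 0.8697] o=[-0.2698, -1.0038, 0.3379] → [0.1188, -0.5704, -0.2636, 0.3719, -0.3245, 0.8697]
J6: z=[0.1858, -0.8919, -0.4122] o=[-0.4224, -1.2697, 0.8444] → [-0.7662, -0.1386, -0.0455, 0.1858, -0.8919, -0.4122]
q̇ = J⁺·V = [-0.3220, -0.4370, 0.3880, 0.8520, -0.0180, 0.9130]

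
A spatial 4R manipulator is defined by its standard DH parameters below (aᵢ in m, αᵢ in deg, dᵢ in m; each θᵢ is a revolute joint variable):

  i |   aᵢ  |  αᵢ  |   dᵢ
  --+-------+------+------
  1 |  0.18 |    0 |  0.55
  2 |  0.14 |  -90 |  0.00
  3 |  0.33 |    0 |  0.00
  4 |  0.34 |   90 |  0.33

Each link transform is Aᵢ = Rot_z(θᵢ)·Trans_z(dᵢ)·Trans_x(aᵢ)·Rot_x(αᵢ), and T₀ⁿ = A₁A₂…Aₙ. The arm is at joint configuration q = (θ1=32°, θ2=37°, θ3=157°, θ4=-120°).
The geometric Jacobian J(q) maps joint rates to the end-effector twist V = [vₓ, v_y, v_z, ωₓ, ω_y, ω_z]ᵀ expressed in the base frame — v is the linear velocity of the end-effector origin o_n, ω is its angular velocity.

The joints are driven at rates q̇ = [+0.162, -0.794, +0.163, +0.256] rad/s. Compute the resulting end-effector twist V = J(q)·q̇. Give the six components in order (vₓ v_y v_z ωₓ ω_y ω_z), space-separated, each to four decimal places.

0.0846 0.0954 -0.0643 -0.3912 0.1502 -0.6320

o_n = [-0.1168, 0.3143, 0.2164]
J₁: ẑ×o_n = [-0.3143, -0.1168, 0.0000], ω = ẑ
J2: z=[0.0000, 0.0000, 1.0000] o=[0.1526, 0.0954, 0.5500] → [-0.2189, -0.2695, 0.0000, 0.0000, 0.0000, 1.0000]
J3: z=[-0.9336, 0.3584, 0.0000] o=[0.2028, 0.2261, 0.5500] → [-0.1195, -0.3114, 0.0322, -0.9336, 0.3584, 0.0000]
J4: z=[-0.9336, 0.3584, 0.0000] o=[0.0940, -0.0575, 0.4211] → [-0.0733, -0.1910, -0.2715, -0.9336, 0.3584, 0.0000]
V = J·q̇ = [0.0846, 0.0954, -0.0643, -0.3912, 0.1502, -0.6320]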